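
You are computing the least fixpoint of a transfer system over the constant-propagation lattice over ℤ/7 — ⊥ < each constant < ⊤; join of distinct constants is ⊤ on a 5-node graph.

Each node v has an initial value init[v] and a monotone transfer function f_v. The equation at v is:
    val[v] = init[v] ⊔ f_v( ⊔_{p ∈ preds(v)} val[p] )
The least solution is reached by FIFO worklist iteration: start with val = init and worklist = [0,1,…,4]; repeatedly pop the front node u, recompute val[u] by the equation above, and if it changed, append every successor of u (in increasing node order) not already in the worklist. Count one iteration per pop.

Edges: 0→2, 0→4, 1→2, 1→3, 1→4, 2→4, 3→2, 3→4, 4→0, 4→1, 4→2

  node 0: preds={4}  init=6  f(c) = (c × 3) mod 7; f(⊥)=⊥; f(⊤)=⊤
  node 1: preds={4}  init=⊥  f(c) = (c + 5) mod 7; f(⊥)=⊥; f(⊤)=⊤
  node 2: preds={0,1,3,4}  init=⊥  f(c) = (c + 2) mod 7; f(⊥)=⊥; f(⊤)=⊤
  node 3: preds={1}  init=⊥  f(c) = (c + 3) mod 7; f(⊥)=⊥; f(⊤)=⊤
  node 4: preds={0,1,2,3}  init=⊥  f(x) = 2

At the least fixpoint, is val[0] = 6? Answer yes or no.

Worklist (11 pops):
  #1 pop 0: in=⊥ → 6 (no change)
  #2 pop 1: in=⊥ → ⊥ (no change)
  #3 pop 2: in=6 → 1 (was ⊥); enqueue []
  #4 pop 3: in=⊥ → ⊥ (no change)
  #5 pop 4: in=⊤ → 2 (was ⊥); enqueue [0,1,2]
  #6 pop 0: in=2 → 6 (no change)
  #7 pop 1: in=2 → 0 (was ⊥); enqueue [3,4]
  #8 pop 2: in=⊤ → ⊤ (was 1); enqueue []
  #9 pop 3: in=0 → 3 (was ⊥); enqueue [2]
  #10 pop 4: in=⊤ → 2 (no change)
  #11 pop 2: in=⊤ → ⊤ (no change)

Fixpoint:
  val[0] = 6
  val[1] = 0
  val[2] = ⊤
  val[3] = 3
  val[4] = 2

yes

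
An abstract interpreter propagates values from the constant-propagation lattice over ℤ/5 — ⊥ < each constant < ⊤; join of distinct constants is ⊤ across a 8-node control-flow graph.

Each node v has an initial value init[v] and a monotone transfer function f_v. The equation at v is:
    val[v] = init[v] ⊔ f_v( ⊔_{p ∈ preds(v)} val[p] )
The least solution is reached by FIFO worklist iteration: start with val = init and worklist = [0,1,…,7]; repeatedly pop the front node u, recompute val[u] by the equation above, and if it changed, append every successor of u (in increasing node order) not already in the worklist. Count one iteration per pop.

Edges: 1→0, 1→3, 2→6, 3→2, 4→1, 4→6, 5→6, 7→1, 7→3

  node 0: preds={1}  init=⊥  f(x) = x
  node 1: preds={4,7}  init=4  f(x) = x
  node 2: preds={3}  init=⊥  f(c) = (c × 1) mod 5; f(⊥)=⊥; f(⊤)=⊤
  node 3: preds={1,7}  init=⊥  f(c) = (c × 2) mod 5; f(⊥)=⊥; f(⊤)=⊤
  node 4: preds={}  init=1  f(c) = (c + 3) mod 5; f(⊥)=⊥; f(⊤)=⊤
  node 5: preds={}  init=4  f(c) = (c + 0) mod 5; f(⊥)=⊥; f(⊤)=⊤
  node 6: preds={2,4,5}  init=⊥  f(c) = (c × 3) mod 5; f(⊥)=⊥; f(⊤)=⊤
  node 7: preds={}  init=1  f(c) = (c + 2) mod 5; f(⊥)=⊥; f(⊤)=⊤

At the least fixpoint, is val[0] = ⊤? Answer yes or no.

yes

Trace (11 dequeues):
  [1] u=0 | in 4 | out 4 | prev ⊥ | push {}
  [2] u=1 | in 1 | out ⊤ | prev 4 | push {0}
  [3] u=2 | in ⊥ | out ⊥ | ==
  [4] u=3 | in ⊤ | out ⊤ | prev ⊥ | push {2}
  [5] u=4 | in ⊥ | out 1 | ==
  [6] u=5 | in ⊥ | out 4 | ==
  [7] u=6 | in ⊤ | out ⊤ | prev ⊥ | push {}
  [8] u=7 | in ⊥ | out 1 | ==
  [9] u=0 | in ⊤ | out ⊤ | prev 4 | push {}
  [10] u=2 | in ⊤ | out ⊤ | prev ⊥ | push {6}
  [11] u=6 | in ⊤ | out ⊤ | ==

Converged values:
  [0] ⊤
  [1] ⊤
  [2] ⊤
  [3] ⊤
  [4] 1
  [5] 4
  [6] ⊤
  [7] 1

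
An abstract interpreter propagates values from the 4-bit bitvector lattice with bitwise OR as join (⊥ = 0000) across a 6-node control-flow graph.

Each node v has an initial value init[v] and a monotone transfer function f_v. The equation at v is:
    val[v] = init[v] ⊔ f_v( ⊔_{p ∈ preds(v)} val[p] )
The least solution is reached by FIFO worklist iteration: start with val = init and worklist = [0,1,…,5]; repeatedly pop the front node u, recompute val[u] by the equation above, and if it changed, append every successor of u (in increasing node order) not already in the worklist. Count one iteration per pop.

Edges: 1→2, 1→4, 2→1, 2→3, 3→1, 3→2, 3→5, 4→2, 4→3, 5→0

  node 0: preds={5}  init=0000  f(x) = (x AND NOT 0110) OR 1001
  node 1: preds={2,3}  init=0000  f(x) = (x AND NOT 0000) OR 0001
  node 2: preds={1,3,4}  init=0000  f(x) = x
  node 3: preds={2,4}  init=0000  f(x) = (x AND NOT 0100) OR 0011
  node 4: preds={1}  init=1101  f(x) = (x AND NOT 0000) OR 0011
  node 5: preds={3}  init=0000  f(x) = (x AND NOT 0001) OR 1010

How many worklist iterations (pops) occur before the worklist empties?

12

Worklist (12 pops):
  #1 pop 0: in=0000 → 1001 (was 0000); enqueue []
  #2 pop 1: in=0000 → 0001 (was 0000); enqueue []
  #3 pop 2: in=1101 → 1101 (was 0000); enqueue [1]
  #4 pop 3: in=1101 → 1011 (was 0000); enqueue [2]
  #5 pop 4: in=0001 → 1111 (was 1101); enqueue [3]
  #6 pop 5: in=1011 → 1010 (was 0000); enqueue [0]
  #7 pop 1: in=1111 → 1111 (was 0001); enqueue [4]
  #8 pop 2: in=1111 → 1111 (was 1101); enqueue [1]
  #9 pop 3: in=1111 → 1011 (no change)
  #10 pop 0: in=1010 → 1001 (no change)
  #11 pop 4: in=1111 → 1111 (no change)
  #12 pop 1: in=1111 → 1111 (no change)

Fixpoint:
  val[0] = 1001
  val[1] = 1111
  val[2] = 1111
  val[3] = 1011
  val[4] = 1111
  val[5] = 1010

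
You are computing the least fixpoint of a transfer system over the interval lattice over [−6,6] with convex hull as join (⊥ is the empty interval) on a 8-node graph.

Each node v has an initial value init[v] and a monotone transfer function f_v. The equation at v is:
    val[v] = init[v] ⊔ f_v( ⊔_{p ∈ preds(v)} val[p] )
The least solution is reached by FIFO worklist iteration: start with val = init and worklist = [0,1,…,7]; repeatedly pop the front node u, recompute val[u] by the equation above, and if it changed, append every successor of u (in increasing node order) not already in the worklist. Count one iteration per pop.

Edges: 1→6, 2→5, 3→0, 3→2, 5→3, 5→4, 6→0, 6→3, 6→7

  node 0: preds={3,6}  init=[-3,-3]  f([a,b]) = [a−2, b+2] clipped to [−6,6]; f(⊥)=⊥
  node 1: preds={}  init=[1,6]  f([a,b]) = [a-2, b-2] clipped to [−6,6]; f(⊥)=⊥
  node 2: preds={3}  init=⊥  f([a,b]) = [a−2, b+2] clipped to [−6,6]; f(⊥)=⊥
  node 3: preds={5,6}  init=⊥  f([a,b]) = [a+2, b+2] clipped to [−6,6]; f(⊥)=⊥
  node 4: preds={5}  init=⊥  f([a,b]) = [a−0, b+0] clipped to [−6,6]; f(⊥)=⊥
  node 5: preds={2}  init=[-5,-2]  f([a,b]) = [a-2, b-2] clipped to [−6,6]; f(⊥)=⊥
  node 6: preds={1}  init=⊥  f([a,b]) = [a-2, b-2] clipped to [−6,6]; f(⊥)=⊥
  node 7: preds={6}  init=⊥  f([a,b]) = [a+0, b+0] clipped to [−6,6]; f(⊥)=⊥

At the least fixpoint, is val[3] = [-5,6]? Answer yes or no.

no

Iteration log — 22 steps:
  step 1. node 0  ⊔preds=⊥  new=[-3,-3]  stable
  step 2. node 1  ⊔preds=⊥  new=[1,6]  stable
  step 3. node 2  ⊔preds=⊥  new=⊥  stable
  step 4. node 3  ⊔preds=[-5,-2]  new=[-3,0]  old=⊥  +wl: 0,2
  step 5. node 4  ⊔preds=[-5,-2]  new=[-5,-2]  old=⊥  +wl: 
  step 6. node 5  ⊔preds=⊥  new=[-5,-2]  stable
  step 7. node 6  ⊔preds=[1,6]  new=[-1,4]  old=⊥  +wl: 3
  step 8. node 7  ⊔preds=[-1,4]  new=[-1,4]  old=⊥  +wl: 
  step 9. node 0  ⊔preds=[-3,4]  new=[-5,6]  old=[-3,-3]  +wl: 
  step 10. node 2  ⊔preds=[-3,0]  new=[-5,2]  old=⊥  +wl: 5
  step 11. node 3  ⊔preds=[-5,4]  new=[-3,6]  old=[-3,0]  +wl: 0,2
  step 12. node 5  ⊔preds=[-5,2]  new=[-6,0]  old=[-5,-2]  +wl: 3,4
  step 13. node 0  ⊔preds=[-3,6]  new=[-5,6]  stable
  step 14. node 2  ⊔preds=[-3,6]  new=[-5,6]  old=[-5,2]  +wl: 5
  step 15. node 3  ⊔preds=[-6,4]  new=[-4,6]  old=[-3,6]  +wl: 0,2
  step 16. node 4  ⊔preds=[-6,0]  new=[-6,0]  old=[-5,-2]  +wl: 
  step 17. node 5  ⊔preds=[-5,6]  new=[-6,4]  old=[-6,0]  +wl: 3,4
  step 18. node 0  ⊔preds=[-4,6]  new=[-6,6]  old=[-5,6]  +wl: 
  step 19. node 2  ⊔preds=[-4,6]  new=[-6,6]  old=[-5,6]  +wl: 5
  step 20. node 3  ⊔preds=[-6,4]  new=[-4,6]  stable
  step 21. node 4  ⊔preds=[-6,4]  new=[-6,4]  old=[-6,0]  +wl: 
  step 22. node 5  ⊔preds=[-6,6]  new=[-6,4]  stable

Least fixpoint reached:
  node 0: [-6,6]
  node 1: [1,6]
  node 2: [-6,6]
  node 3: [-4,6]
  node 4: [-6,4]
  node 5: [-6,4]
  node 6: [-1,4]
  node 7: [-1,4]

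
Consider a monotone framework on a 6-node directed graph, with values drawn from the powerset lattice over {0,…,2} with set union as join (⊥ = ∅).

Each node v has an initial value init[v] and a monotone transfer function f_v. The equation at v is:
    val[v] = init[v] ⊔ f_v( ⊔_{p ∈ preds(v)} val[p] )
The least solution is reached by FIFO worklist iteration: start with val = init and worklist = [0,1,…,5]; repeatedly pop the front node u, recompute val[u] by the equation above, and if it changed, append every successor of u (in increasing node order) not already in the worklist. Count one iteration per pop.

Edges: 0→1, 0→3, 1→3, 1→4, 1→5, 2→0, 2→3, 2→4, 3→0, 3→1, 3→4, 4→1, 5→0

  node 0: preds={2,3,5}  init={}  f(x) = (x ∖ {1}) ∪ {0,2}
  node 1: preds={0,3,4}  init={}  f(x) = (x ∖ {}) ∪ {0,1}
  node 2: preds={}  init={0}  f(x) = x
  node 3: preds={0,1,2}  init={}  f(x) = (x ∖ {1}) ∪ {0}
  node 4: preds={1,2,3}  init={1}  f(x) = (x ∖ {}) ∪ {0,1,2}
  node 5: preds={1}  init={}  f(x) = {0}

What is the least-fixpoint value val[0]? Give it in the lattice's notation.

Iteration log — 8 steps:
  step 1. node 0  ⊔preds={0}  new={0,2}  old={}  +wl: 
  step 2. node 1  ⊔preds={0,1,2}  new={0,1,2}  old={}  +wl: 
  step 3. node 2  ⊔preds={}  new={0}  stable
  step 4. node 3  ⊔preds={0,1,2}  new={0,2}  old={}  +wl: 0,1
  step 5. node 4  ⊔preds={0,1,2}  new={0,1,2}  old={1}  +wl: 
  step 6. node 5  ⊔preds={0,1,2}  new={0}  old={}  +wl: 
  step 7. node 0  ⊔preds={0,2}  new={0,2}  stable
  step 8. node 1  ⊔preds={0,1,2}  new={0,1,2}  stable

Least fixpoint reached:
  node 0: {0,2}
  node 1: {0,1,2}
  node 2: {0}
  node 3: {0,2}
  node 4: {0,1,2}
  node 5: {0}

{0,2}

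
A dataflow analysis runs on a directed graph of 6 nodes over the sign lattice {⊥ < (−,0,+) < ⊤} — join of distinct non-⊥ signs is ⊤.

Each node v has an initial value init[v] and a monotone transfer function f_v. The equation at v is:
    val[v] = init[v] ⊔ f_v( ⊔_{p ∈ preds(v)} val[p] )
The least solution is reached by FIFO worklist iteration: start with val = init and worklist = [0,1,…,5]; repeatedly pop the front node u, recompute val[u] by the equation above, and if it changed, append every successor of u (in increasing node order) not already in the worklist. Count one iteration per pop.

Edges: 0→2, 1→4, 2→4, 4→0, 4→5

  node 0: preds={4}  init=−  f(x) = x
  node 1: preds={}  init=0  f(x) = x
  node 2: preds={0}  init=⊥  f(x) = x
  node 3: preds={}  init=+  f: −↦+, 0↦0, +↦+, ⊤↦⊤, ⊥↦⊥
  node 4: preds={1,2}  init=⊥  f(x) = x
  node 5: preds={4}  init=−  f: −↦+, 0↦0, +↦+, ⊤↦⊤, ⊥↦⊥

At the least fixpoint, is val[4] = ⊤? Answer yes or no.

yes

Worklist (9 pops):
  #1 pop 0: in=⊥ → − (no change)
  #2 pop 1: in=⊥ → 0 (no change)
  #3 pop 2: in=− → − (was ⊥); enqueue []
  #4 pop 3: in=⊥ → + (no change)
  #5 pop 4: in=⊤ → ⊤ (was ⊥); enqueue [0]
  #6 pop 5: in=⊤ → ⊤ (was −); enqueue []
  #7 pop 0: in=⊤ → ⊤ (was −); enqueue [2]
  #8 pop 2: in=⊤ → ⊤ (was −); enqueue [4]
  #9 pop 4: in=⊤ → ⊤ (no change)

Fixpoint:
  val[0] = ⊤
  val[1] = 0
  val[2] = ⊤
  val[3] = +
  val[4] = ⊤
  val[5] = ⊤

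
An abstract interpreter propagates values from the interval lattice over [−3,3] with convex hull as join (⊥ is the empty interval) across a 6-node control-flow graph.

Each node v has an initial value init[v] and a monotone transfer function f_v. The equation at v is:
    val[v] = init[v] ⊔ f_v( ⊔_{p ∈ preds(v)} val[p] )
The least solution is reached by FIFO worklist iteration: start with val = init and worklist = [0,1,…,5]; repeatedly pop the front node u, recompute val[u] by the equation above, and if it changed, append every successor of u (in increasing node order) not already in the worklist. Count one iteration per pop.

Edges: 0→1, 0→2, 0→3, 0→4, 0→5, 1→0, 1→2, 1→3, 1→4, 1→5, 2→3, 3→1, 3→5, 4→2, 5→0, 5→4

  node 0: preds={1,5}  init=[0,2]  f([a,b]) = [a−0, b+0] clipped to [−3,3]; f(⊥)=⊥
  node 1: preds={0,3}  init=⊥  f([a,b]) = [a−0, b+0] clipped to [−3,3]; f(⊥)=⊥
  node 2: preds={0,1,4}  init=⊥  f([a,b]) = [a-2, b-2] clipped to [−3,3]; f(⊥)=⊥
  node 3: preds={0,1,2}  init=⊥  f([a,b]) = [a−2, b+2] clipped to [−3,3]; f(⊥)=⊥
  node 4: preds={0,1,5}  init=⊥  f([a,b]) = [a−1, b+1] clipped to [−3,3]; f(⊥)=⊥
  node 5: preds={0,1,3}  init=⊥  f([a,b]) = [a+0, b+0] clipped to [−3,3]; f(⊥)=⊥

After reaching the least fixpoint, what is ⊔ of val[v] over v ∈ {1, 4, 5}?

[-3,3]

Iteration log — 14 steps:
  step 1. node 0  ⊔preds=⊥  new=[0,2]  stable
  step 2. node 1  ⊔preds=[0,2]  new=[0,2]  old=⊥  +wl: 0
  step 3. node 2  ⊔preds=[0,2]  new=[-2,0]  old=⊥  +wl: 
  step 4. node 3  ⊔preds=[-2,2]  new=[-3,3]  old=⊥  +wl: 1
  step 5. node 4  ⊔preds=[0,2]  new=[-1,3]  old=⊥  +wl: 2
  step 6. node 5  ⊔preds=[-3,3]  new=[-3,3]  old=⊥  +wl: 4
  step 7. node 0  ⊔preds=[-3,3]  new=[-3,3]  old=[0,2]  +wl: 3,5
  step 8. node 1  ⊔preds=[-3,3]  new=[-3,3]  old=[0,2]  +wl: 0
  step 9. node 2  ⊔preds=[-3,3]  new=[-3,1]  old=[-2,0]  +wl: 
  step 10. node 4  ⊔preds=[-3,3]  new=[-3,3]  old=[-1,3]  +wl: 2
  step 11. node 3  ⊔preds=[-3,3]  new=[-3,3]  stable
  step 12. node 5  ⊔preds=[-3,3]  new=[-3,3]  stable
  step 13. node 0  ⊔preds=[-3,3]  new=[-3,3]  stable
  step 14. node 2  ⊔preds=[-3,3]  new=[-3,1]  stable

Least fixpoint reached:
  node 0: [-3,3]
  node 1: [-3,3]
  node 2: [-3,1]
  node 3: [-3,3]
  node 4: [-3,3]
  node 5: [-3,3]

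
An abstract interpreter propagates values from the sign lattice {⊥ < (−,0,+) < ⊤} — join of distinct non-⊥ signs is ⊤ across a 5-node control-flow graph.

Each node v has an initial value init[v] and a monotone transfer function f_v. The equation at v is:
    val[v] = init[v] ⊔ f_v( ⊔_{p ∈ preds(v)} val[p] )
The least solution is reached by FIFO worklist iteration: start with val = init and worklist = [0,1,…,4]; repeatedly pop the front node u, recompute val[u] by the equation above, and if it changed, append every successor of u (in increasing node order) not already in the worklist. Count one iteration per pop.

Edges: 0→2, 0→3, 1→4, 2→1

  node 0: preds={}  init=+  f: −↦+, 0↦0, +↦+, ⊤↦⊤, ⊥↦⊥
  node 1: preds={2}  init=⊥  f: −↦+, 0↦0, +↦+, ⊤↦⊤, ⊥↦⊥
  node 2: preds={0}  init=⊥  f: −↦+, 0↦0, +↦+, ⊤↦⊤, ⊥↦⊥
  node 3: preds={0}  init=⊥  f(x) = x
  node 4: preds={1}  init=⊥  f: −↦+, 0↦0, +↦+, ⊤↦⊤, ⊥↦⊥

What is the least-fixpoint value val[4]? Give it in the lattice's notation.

+

Trace (7 dequeues):
  [1] u=0 | in ⊥ | out + | ==
  [2] u=1 | in ⊥ | out ⊥ | ==
  [3] u=2 | in + | out + | prev ⊥ | push {1}
  [4] u=3 | in + | out + | prev ⊥ | push {}
  [5] u=4 | in ⊥ | out ⊥ | ==
  [6] u=1 | in + | out + | prev ⊥ | push {4}
  [7] u=4 | in + | out + | prev ⊥ | push {}

Converged values:
  [0] +
  [1] +
  [2] +
  [3] +
  [4] +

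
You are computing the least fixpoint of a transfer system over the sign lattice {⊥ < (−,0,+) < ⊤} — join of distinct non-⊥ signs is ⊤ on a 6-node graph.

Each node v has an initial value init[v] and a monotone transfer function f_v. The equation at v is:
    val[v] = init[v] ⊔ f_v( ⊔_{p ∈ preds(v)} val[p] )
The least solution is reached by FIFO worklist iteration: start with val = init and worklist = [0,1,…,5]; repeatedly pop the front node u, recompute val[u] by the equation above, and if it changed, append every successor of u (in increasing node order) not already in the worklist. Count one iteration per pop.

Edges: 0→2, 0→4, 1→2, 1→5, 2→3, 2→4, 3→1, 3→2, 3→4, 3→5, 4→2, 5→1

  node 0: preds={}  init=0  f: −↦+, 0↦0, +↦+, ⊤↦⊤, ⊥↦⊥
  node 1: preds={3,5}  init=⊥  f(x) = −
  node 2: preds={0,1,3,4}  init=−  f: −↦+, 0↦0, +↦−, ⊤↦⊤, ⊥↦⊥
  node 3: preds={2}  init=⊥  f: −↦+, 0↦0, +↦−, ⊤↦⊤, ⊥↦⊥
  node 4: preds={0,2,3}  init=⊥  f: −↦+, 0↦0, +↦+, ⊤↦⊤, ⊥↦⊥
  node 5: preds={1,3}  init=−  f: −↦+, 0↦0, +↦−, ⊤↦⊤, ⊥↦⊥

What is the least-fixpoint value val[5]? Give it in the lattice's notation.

⊤

Trace (8 dequeues):
  [1] u=0 | in ⊥ | out 0 | ==
  [2] u=1 | in − | out − | prev ⊥ | push {}
  [3] u=2 | in ⊤ | out ⊤ | prev − | push {}
  [4] u=3 | in ⊤ | out ⊤ | prev ⊥ | push {1,2}
  [5] u=4 | in ⊤ | out ⊤ | prev ⊥ | push {}
  [6] u=5 | in ⊤ | out ⊤ | prev − | push {}
  [7] u=1 | in ⊤ | out − | ==
  [8] u=2 | in ⊤ | out ⊤ | ==

Converged values:
  [0] 0
  [1] −
  [2] ⊤
  [3] ⊤
  [4] ⊤
  [5] ⊤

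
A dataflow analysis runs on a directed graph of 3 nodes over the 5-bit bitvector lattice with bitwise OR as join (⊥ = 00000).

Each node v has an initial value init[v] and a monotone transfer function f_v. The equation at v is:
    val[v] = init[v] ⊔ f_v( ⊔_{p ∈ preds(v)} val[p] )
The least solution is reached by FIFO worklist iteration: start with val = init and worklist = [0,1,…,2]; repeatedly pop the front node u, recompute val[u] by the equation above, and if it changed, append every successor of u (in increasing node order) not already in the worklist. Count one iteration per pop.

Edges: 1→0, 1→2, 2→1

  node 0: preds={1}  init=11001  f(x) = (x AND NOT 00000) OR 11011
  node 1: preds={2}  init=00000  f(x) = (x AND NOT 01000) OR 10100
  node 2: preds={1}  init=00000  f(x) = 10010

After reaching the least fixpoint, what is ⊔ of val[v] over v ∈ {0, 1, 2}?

11111

Iteration log — 7 steps:
  step 1. node 0  ⊔preds=00000  new=11011  old=11001  +wl: 
  step 2. node 1  ⊔preds=00000  new=10100  old=00000  +wl: 0
  step 3. node 2  ⊔preds=10100  new=10010  old=00000  +wl: 1
  step 4. node 0  ⊔preds=10100  new=11111  old=11011  +wl: 
  step 5. node 1  ⊔preds=10010  new=10110  old=10100  +wl: 0,2
  step 6. node 0  ⊔preds=10110  new=11111  stable
  step 7. node 2  ⊔preds=10110  new=10010  stable

Least fixpoint reached:
  node 0: 11111
  node 1: 10110
  node 2: 10010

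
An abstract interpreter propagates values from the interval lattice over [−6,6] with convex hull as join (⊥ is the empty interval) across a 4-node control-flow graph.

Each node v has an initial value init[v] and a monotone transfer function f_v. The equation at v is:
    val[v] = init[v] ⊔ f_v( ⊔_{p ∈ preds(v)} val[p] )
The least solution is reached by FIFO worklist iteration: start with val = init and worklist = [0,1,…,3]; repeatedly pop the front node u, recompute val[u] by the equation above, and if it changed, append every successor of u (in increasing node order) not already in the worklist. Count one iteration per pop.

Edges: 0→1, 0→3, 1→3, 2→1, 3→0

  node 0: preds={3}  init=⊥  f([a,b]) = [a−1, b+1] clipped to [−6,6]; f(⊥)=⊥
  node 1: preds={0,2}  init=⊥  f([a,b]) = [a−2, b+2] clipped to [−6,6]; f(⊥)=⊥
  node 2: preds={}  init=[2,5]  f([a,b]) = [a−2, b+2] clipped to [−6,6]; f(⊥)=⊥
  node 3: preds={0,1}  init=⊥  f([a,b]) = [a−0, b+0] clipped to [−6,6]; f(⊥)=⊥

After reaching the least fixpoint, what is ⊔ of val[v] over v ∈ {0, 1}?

[-6,6]

Iteration log — 13 steps:
  step 1. node 0  ⊔preds=⊥  new=⊥  stable
  step 2. node 1  ⊔preds=[2,5]  new=[0,6]  old=⊥  +wl: 
  step 3. node 2  ⊔preds=⊥  new=[2,5]  stable
  step 4. node 3  ⊔preds=[0,6]  new=[0,6]  old=⊥  +wl: 0
  step 5. node 0  ⊔preds=[0,6]  new=[-1,6]  old=⊥  +wl: 1,3
  step 6. node 1  ⊔preds=[-1,6]  new=[-3,6]  old=[0,6]  +wl: 
  step 7. node 3  ⊔preds=[-3,6]  new=[-3,6]  old=[0,6]  +wl: 0
  step 8. node 0  ⊔preds=[-3,6]  new=[-4,6]  old=[-1,6]  +wl: 1,3
  step 9. node 1  ⊔preds=[-4,6]  new=[-6,6]  old=[-3,6]  +wl: 
  step 10. node 3  ⊔preds=[-6,6]  new=[-6,6]  old=[-3,6]  +wl: 0
  step 11. node 0  ⊔preds=[-6,6]  new=[-6,6]  old=[-4,6]  +wl: 1,3
  step 12. node 1  ⊔preds=[-6,6]  new=[-6,6]  stable
  step 13. node 3  ⊔preds=[-6,6]  new=[-6,6]  stable

Least fixpoint reached:
  node 0: [-6,6]
  node 1: [-6,6]
  node 2: [2,5]
  node 3: [-6,6]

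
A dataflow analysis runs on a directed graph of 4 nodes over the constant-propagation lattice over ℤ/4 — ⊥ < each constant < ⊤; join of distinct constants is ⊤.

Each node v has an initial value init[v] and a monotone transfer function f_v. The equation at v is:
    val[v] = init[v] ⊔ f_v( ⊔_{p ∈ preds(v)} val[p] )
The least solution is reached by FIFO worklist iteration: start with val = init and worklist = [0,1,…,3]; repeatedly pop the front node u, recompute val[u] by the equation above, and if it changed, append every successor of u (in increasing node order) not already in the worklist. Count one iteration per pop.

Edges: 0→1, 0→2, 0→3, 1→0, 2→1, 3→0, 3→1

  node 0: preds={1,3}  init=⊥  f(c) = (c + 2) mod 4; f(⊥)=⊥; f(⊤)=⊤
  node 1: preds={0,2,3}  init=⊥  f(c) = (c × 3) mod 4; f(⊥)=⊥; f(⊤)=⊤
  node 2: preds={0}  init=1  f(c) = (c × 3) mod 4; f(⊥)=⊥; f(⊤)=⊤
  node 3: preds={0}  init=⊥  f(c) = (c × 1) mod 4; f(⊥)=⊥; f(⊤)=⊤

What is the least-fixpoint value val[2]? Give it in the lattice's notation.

⊤

Iteration log — 15 steps:
  step 1. node 0  ⊔preds=⊥  new=⊥  stable
  step 2. node 1  ⊔preds=1  new=3  old=⊥  +wl: 0
  step 3. node 2  ⊔preds=⊥  new=1  stable
  step 4. node 3  ⊔preds=⊥  new=⊥  stable
  step 5. node 0  ⊔preds=3  new=1  old=⊥  +wl: 1,2,3
  step 6. node 1  ⊔preds=1  new=3  stable
  step 7. node 2  ⊔preds=1  new=⊤  old=1  +wl: 1
  step 8. node 3  ⊔preds=1  new=1  old=⊥  +wl: 0
  step 9. node 1  ⊔preds=⊤  new=⊤  old=3  +wl: 
  step 10. node 0  ⊔preds=⊤  new=⊤  old=1  +wl: 1,2,3
  step 11. node 1  ⊔preds=⊤  new=⊤  stable
  step 12. node 2  ⊔preds=⊤  new=⊤  stable
  step 13. node 3  ⊔preds=⊤  new=⊤  old=1  +wl: 0,1
  step 14. node 0  ⊔preds=⊤  new=⊤  stable
  step 15. node 1  ⊔preds=⊤  new=⊤  stable

Least fixpoint reached:
  node 0: ⊤
  node 1: ⊤
  node 2: ⊤
  node 3: ⊤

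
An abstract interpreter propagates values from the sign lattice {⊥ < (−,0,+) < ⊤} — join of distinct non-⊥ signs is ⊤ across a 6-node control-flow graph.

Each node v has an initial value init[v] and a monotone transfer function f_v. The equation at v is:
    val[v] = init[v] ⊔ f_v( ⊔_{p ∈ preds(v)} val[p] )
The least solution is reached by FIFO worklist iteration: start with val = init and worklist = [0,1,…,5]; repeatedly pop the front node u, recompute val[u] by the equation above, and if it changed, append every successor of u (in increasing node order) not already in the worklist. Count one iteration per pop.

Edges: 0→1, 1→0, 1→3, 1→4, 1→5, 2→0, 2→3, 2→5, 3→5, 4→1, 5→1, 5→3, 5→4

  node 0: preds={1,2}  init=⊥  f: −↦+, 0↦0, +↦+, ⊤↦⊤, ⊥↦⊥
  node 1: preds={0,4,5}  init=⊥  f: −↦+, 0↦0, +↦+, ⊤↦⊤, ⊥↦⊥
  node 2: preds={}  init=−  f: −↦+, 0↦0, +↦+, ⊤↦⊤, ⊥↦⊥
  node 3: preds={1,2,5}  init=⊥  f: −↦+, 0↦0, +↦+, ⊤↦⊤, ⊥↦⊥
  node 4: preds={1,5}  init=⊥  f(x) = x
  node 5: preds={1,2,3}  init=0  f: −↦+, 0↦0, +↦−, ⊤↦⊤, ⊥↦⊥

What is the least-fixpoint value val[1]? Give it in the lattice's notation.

Trace (10 dequeues):
  [1] u=0 | in − | out + | prev ⊥ | push {}
  [2] u=1 | in ⊤ | out ⊤ | prev ⊥ | push {0}
  [3] u=2 | in ⊥ | out − | ==
  [4] u=3 | in ⊤ | out ⊤ | prev ⊥ | push {}
  [5] u=4 | in ⊤ | out ⊤ | prev ⊥ | push {1}
  [6] u=5 | in ⊤ | out ⊤ | prev 0 | push {3,4}
  [7] u=0 | in ⊤ | out ⊤ | prev + | push {}
  [8] u=1 | in ⊤ | out ⊤ | ==
  [9] u=3 | in ⊤ | out ⊤ | ==
  [10] u=4 | in ⊤ | out ⊤ | ==

Converged values:
  [0] ⊤
  [1] ⊤
  [2] −
  [3] ⊤
  [4] ⊤
  [5] ⊤

⊤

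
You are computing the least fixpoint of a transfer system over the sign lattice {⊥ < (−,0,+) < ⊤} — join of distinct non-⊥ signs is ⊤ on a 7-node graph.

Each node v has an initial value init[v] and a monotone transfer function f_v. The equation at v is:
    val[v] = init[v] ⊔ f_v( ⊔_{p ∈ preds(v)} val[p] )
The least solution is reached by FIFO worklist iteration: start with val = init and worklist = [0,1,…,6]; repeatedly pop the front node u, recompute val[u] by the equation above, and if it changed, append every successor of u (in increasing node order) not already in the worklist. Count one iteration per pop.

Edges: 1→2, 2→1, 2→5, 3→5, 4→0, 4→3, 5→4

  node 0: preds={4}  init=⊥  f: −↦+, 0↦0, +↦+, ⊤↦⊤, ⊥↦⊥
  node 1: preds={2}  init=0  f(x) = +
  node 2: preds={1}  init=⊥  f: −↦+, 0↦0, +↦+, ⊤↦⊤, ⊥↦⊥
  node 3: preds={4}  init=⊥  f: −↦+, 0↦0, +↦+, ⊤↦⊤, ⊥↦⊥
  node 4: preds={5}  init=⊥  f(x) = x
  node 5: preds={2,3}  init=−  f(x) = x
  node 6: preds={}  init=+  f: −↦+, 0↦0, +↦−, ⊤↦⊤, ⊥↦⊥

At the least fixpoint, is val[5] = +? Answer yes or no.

Iteration log — 15 steps:
  step 1. node 0  ⊔preds=⊥  new=⊥  stable
  step 2. node 1  ⊔preds=⊥  new=⊤  old=0  +wl: 
  step 3. node 2  ⊔preds=⊤  new=⊤  old=⊥  +wl: 1
  step 4. node 3  ⊔preds=⊥  new=⊥  stable
  step 5. node 4  ⊔preds=−  new=−  old=⊥  +wl: 0,3
  step 6. node 5  ⊔preds=⊤  new=⊤  old=−  +wl: 4
  step 7. node 6  ⊔preds=⊥  new=+  stable
  step 8. node 1  ⊔preds=⊤  new=⊤  stable
  step 9. node 0  ⊔preds=−  new=+  old=⊥  +wl: 
  step 10. node 3  ⊔preds=−  new=+  old=⊥  +wl: 5
  step 11. node 4  ⊔preds=⊤  new=⊤  old=−  +wl: 0,3
  step 12. node 5  ⊔preds=⊤  new=⊤  stable
  step 13. node 0  ⊔preds=⊤  new=⊤  old=+  +wl: 
  step 14. node 3  ⊔preds=⊤  new=⊤  old=+  +wl: 5
  step 15. node 5  ⊔preds=⊤  new=⊤  stable

Least fixpoint reached:
  node 0: ⊤
  node 1: ⊤
  node 2: ⊤
  node 3: ⊤
  node 4: ⊤
  node 5: ⊤
  node 6: +

no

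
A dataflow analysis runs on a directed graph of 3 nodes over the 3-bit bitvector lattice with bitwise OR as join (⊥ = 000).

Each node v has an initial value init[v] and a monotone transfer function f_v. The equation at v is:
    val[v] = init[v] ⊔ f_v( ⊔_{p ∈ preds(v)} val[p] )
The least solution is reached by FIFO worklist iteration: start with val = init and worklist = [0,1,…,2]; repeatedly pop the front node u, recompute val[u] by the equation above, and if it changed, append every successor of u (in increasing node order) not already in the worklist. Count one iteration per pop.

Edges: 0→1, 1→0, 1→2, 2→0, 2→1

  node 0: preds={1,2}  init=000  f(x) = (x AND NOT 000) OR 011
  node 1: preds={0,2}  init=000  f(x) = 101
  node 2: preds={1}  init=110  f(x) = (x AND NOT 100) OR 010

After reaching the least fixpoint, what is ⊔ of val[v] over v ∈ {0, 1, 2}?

Trace (5 dequeues):
  [1] u=0 | in 110 | out 111 | prev 000 | push {}
  [2] u=1 | in 111 | out 101 | prev 000 | push {0}
  [3] u=2 | in 101 | out 111 | prev 110 | push {1}
  [4] u=0 | in 111 | out 111 | ==
  [5] u=1 | in 111 | out 101 | ==

Converged values:
  [0] 111
  [1] 101
  [2] 111

111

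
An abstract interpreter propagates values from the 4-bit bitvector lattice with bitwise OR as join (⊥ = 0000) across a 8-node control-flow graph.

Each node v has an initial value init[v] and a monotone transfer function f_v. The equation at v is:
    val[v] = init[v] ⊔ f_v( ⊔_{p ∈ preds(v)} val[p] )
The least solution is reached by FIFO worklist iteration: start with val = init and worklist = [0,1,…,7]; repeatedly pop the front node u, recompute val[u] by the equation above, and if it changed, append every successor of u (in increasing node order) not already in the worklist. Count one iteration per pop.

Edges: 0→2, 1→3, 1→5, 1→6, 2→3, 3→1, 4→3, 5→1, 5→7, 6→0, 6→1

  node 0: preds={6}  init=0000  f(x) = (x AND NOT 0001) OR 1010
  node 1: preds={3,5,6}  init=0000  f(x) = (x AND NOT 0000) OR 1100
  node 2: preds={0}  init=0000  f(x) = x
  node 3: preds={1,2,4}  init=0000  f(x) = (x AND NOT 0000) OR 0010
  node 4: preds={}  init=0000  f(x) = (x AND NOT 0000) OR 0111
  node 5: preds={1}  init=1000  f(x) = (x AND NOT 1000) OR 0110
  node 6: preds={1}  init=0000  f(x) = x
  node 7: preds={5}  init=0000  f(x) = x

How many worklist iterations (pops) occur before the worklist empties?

Iteration log — 22 steps:
  step 1. node 0  ⊔preds=0000  new=1010  old=0000  +wl: 
  step 2. node 1  ⊔preds=1000  new=1100  old=0000  +wl: 
  step 3. node 2  ⊔preds=1010  new=1010  old=0000  +wl: 
  step 4. node 3  ⊔preds=1110  new=1110  old=0000  +wl: 1
  step 5. node 4  ⊔preds=0000  new=0111  old=0000  +wl: 3
  step 6. node 5  ⊔preds=1100  new=1110  old=1000  +wl: 
  step 7. node 6  ⊔preds=1100  new=1100  old=0000  +wl: 0
  step 8. node 7  ⊔preds=1110  new=1110  old=0000  +wl: 
  step 9. node 1  ⊔preds=1110  new=1110  old=1100  +wl: 5,6
  step 10. node 3  ⊔preds=1111  new=1111  old=1110  +wl: 1
  step 11. node 0  ⊔preds=1100  new=1110  old=1010  +wl: 2
  step 12. node 5  ⊔preds=1110  new=1110  stable
  step 13. node 6  ⊔preds=1110  new=1110  old=1100  +wl: 0
  step 14. node 1  ⊔preds=1111  new=1111  old=1110  +wl: 3,5,6
  step 15. node 2  ⊔preds=1110  new=1110  old=1010  +wl: 
  step 16. node 0  ⊔preds=1110  new=1110  stable
  step 17. node 3  ⊔preds=1111  new=1111  stable
  step 18. node 5  ⊔preds=1111  new=1111  old=1110  +wl: 1,7
  step 19. node 6  ⊔preds=1111  new=1111  old=1110  +wl: 0
  step 20. node 1  ⊔preds=1111  new=1111  stable
  step 21. node 7  ⊔preds=1111  new=1111  old=1110  +wl: 
  step 22. node 0  ⊔preds=1111  new=1110  stable

Least fixpoint reached:
  node 0: 1110
  node 1: 1111
  node 2: 1110
  node 3: 1111
  node 4: 0111
  node 5: 1111
  node 6: 1111
  node 7: 1111

22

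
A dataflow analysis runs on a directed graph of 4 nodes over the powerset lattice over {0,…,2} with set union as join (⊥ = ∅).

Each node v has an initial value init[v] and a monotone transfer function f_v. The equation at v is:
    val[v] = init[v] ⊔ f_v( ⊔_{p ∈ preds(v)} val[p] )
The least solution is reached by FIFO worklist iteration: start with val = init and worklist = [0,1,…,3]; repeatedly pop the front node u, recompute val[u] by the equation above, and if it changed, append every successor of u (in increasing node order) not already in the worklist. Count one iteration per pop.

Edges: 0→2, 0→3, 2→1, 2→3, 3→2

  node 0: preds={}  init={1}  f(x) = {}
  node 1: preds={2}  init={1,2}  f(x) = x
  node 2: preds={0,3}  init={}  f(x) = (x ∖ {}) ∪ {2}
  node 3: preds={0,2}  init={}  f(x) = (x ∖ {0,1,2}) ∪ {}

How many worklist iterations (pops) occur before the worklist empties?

5

Trace (5 dequeues):
  [1] u=0 | in {} | out {1} | ==
  [2] u=1 | in {} | out {1,2} | ==
  [3] u=2 | in {1} | out {1,2} | prev {} | push {1}
  [4] u=3 | in {1,2} | out {} | ==
  [5] u=1 | in {1,2} | out {1,2} | ==

Converged values:
  [0] {1}
  [1] {1,2}
  [2] {1,2}
  [3] {}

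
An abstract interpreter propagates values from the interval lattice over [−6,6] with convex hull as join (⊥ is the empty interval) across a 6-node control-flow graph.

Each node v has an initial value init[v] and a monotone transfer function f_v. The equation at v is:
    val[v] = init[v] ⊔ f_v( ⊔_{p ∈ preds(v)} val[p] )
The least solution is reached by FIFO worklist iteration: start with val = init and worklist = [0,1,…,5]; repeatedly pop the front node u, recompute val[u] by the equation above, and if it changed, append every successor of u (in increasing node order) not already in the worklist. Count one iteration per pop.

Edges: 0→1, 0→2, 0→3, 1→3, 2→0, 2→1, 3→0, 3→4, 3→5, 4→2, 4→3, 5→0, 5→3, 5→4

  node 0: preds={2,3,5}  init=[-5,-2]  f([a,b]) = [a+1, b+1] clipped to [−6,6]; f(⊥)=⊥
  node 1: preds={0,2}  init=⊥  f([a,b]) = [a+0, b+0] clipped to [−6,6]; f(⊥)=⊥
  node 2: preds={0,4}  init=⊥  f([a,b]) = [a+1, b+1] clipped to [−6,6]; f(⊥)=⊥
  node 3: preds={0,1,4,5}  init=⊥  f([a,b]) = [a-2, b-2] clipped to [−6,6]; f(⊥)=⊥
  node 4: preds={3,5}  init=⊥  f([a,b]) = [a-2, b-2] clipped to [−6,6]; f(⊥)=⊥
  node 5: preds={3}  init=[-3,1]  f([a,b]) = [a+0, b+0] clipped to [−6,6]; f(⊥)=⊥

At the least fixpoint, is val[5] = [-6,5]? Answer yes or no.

Trace (24 dequeues):
  [1] u=0 | in [-3,1] | out [-5,2] | prev [-5,-2] | push {}
  [2] u=1 | in [-5,2] | out [-5,2] | prev ⊥ | push {}
  [3] u=2 | in [-5,2] | out [-4,3] | prev ⊥ | push {0,1}
  [4] u=3 | in [-5,2] | out [-6,0] | prev ⊥ | push {}
  [5] u=4 | in [-6,1] | out [-6,-1] | prev ⊥ | push {2,3}
  [6] u=5 | in [-6,0] | out [-6,1] | prev [-3,1] | push {4}
  [7] u=0 | in [-6,3] | out [-5,4] | prev [-5,2] | push {}
  [8] u=1 | in [-5,4] | out [-5,4] | prev [-5,2] | push {}
  [9] u=2 | in [-6,4] | out [-5,5] | prev [-4,3] | push {0,1}
  [10] u=3 | in [-6,4] | out [-6,2] | prev [-6,0] | push {5}
  [11] u=4 | in [-6,2] | out [-6,0] | prev [-6,-1] | push {2,3}
  [12] u=0 | in [-6,5] | out [-5,6] | prev [-5,4] | push {}
  [13] u=1 | in [-5,6] | out [-5,6] | prev [-5,4] | push {}
  [14] u=5 | in [-6,2] | out [-6,2] | prev [-6,1] | push {0,4}
  [15] u=2 | in [-6,6] | out [-5,6] | prev [-5,5] | push {1}
  [16] u=3 | in [-6,6] | out [-6,4] | prev [-6,2] | push {5}
  [17] u=0 | in [-6,6] | out [-5,6] | ==
  [18] u=4 | in [-6,4] | out [-6,2] | prev [-6,0] | push {2,3}
  [19] u=1 | in [-5,6] | out [-5,6] | ==
  [20] u=5 | in [-6,4] | out [-6,4] | prev [-6,2] | push {0,4}
  [21] u=2 | in [-6,6] | out [-5,6] | ==
  [22] u=3 | in [-6,6] | out [-6,4] | ==
  [23] u=0 | in [-6,6] | out [-5,6] | ==
  [24] u=4 | in [-6,4] | out [-6,2] | ==

Converged values:
  [0] [-5,6]
  [1] [-5,6]
  [2] [-5,6]
  [3] [-6,4]
  [4] [-6,2]
  [5] [-6,4]

no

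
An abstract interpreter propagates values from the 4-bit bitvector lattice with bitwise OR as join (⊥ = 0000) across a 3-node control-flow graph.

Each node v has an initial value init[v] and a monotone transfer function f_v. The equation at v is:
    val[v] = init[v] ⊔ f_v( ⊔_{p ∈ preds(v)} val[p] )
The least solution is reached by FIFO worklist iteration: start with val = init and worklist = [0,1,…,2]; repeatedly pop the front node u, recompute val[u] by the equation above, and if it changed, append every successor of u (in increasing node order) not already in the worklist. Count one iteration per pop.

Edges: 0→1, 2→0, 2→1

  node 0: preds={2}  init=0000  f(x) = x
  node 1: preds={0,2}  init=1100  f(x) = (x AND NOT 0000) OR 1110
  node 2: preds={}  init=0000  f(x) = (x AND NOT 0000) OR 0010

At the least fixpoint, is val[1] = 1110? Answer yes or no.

Worklist (5 pops):
  #1 pop 0: in=0000 → 0000 (no change)
  #2 pop 1: in=0000 → 1110 (was 1100); enqueue []
  #3 pop 2: in=0000 → 0010 (was 0000); enqueue [0,1]
  #4 pop 0: in=0010 → 0010 (was 0000); enqueue []
  #5 pop 1: in=0010 → 1110 (no change)

Fixpoint:
  val[0] = 0010
  val[1] = 1110
  val[2] = 0010

yes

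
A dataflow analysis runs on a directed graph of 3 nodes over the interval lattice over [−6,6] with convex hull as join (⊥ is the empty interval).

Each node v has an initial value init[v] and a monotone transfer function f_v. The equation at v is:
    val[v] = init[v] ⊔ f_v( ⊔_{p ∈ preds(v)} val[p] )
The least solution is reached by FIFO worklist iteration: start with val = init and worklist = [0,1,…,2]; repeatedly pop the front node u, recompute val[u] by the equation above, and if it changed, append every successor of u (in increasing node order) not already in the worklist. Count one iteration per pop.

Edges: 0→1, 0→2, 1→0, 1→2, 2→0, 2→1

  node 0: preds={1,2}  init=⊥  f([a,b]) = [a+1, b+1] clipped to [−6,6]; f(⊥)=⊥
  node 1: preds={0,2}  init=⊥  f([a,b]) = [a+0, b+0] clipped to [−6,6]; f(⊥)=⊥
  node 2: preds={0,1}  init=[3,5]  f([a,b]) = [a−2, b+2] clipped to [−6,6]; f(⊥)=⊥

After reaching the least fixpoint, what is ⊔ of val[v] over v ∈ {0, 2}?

Worklist (19 pops):
  #1 pop 0: in=[3,5] → [4,6] (was ⊥); enqueue []
  #2 pop 1: in=[3,6] → [3,6] (was ⊥); enqueue [0]
  #3 pop 2: in=[3,6] → [1,6] (was [3,5]); enqueue [1]
  #4 pop 0: in=[1,6] → [2,6] (was [4,6]); enqueue [2]
  #5 pop 1: in=[1,6] → [1,6] (was [3,6]); enqueue [0]
  #6 pop 2: in=[1,6] → [-1,6] (was [1,6]); enqueue [1]
  #7 pop 0: in=[-1,6] → [0,6] (was [2,6]); enqueue [2]
  #8 pop 1: in=[-1,6] → [-1,6] (was [1,6]); enqueue [0]
  #9 pop 2: in=[-1,6] → [-3,6] (was [-1,6]); enqueue [1]
  #10 pop 0: in=[-3,6] → [-2,6] (was [0,6]); enqueue [2]
  #11 pop 1: in=[-3,6] → [-3,6] (was [-1,6]); enqueue [0]
  #12 pop 2: in=[-3,6] → [-5,6] (was [-3,6]); enqueue [1]
  #13 pop 0: in=[-5,6] → [-4,6] (was [-2,6]); enqueue [2]
  #14 pop 1: in=[-5,6] → [-5,6] (was [-3,6]); enqueue [0]
  #15 pop 2: in=[-5,6] → [-6,6] (was [-5,6]); enqueue [1]
  #16 pop 0: in=[-6,6] → [-5,6] (was [-4,6]); enqueue [2]
  #17 pop 1: in=[-6,6] → [-6,6] (was [-5,6]); enqueue [0]
  #18 pop 2: in=[-6,6] → [-6,6] (no change)
  #19 pop 0: in=[-6,6] → [-5,6] (no change)

Fixpoint:
  val[0] = [-5,6]
  val[1] = [-6,6]
  val[2] = [-6,6]

[-6,6]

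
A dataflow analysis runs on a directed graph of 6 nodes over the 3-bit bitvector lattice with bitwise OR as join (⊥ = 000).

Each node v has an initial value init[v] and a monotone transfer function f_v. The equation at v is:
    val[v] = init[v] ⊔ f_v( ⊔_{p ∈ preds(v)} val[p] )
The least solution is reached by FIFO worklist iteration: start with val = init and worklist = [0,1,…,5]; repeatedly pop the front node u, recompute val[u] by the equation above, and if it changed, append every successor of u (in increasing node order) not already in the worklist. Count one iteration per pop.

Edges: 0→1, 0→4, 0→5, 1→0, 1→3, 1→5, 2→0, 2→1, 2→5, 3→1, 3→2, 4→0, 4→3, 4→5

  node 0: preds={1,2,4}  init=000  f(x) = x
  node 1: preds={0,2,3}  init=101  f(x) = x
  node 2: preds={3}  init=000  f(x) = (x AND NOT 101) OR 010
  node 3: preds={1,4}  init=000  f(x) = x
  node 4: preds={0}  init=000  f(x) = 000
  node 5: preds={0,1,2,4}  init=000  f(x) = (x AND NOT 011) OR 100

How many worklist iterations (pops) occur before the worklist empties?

15

Iteration log — 15 steps:
  step 1. node 0  ⊔preds=101  new=101  old=000  +wl: 
  step 2. node 1  ⊔preds=101  new=101  stable
  step 3. node 2  ⊔preds=000  new=010  old=000  +wl: 0,1
  step 4. node 3  ⊔preds=101  new=101  old=000  +wl: 2
  step 5. node 4  ⊔preds=101  new=000  stable
  step 6. node 5  ⊔preds=111  new=100  old=000  +wl: 
  step 7. node 0  ⊔preds=111  new=111  old=101  +wl: 4,5
  step 8. node 1  ⊔preds=111  new=111  old=101  +wl: 0,3
  step 9. node 2  ⊔preds=101  new=010  stable
  step 10. node 4  ⊔preds=111  new=000  stable
  step 11. node 5  ⊔preds=111  new=100  stable
  step 12. node 0  ⊔preds=111  new=111  stable
  step 13. node 3  ⊔preds=111  new=111  old=101  +wl: 1,2
  step 14. node 1  ⊔preds=111  new=111  stable
  step 15. node 2  ⊔preds=111  new=010  stable

Least fixpoint reached:
  node 0: 111
  node 1: 111
  node 2: 010
  node 3: 111
  node 4: 000
  node 5: 100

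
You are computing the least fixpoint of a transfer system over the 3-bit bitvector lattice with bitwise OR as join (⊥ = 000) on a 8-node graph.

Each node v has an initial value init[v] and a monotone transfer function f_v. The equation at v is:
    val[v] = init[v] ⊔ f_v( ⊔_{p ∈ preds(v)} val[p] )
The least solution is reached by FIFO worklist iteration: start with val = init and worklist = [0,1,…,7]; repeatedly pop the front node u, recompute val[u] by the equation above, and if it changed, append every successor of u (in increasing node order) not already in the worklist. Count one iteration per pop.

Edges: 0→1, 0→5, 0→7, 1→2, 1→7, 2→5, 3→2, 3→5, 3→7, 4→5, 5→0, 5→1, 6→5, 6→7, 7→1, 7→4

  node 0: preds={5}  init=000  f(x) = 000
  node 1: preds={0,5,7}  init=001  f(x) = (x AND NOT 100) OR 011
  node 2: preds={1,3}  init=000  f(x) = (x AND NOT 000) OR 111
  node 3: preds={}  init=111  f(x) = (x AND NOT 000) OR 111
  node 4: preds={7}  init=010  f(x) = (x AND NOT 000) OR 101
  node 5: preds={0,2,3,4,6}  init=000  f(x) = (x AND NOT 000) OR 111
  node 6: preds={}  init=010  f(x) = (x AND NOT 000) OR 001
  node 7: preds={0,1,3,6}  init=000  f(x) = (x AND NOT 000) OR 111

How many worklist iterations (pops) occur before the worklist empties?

Iteration log — 12 steps:
  step 1. node 0  ⊔preds=000  new=000  stable
  step 2. node 1  ⊔preds=000  new=011  old=001  +wl: 
  step 3. node 2  ⊔preds=111  new=111  old=000  +wl: 
  step 4. node 3  ⊔preds=000  new=111  stable
  step 5. node 4  ⊔preds=000  new=111  old=010  +wl: 
  step 6. node 5  ⊔preds=111  new=111  old=000  +wl: 0,1
  step 7. node 6  ⊔preds=000  new=011  old=010  +wl: 5
  step 8. node 7  ⊔preds=111  new=111  old=000  +wl: 4
  step 9. node 0  ⊔preds=111  new=000  stable
  step 10. node 1  ⊔preds=111  new=011  stable
  step 11. node 5  ⊔preds=111  new=111  stable
  step 12. node 4  ⊔preds=111  new=111  stable

Least fixpoint reached:
  node 0: 000
  node 1: 011
  node 2: 111
  node 3: 111
  node 4: 111
  node 5: 111
  node 6: 011
  node 7: 111

12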